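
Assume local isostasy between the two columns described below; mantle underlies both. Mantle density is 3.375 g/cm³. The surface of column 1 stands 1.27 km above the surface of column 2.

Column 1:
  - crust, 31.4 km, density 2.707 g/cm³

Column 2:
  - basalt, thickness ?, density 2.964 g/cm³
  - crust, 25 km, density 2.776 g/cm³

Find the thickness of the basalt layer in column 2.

4.17 km

Take the compensation level at the base of the deeper column (depth z_c below the surface of column 1) and equate Σ ρ_i t_i down to z_c; mantle fills any gap and the z_c terms cancel.
Column 1: 31.4×2.707 + (z_c − 31.4)×3.375
Column 2: 1.27×0 + x×2.964 + 25×2.776 + (z_c − 1.27 − 25 − x)×3.375
The z_c×3.375 term appears on both sides and cancels. Collect the known terms of each column as K = Σ(ρt)_known − 3.375 × (depth of known layers): K_1 = 84.9998 − 3.375×31.4 = −20.9752; K_2 = 69.4 − 3.375×(1.27 + 25) = −19.26125.
Balance: K_1 = K_2 − x×(3.375 − 2.964), so x = (K_2 − K_1)/(3.375 − 2.964) = 1.71395/0.411 = 4.17 km.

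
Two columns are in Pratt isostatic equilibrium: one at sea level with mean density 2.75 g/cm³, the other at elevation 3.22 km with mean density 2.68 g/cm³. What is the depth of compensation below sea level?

ρ_ref D = ρ (D + h) → D (ρ_ref − ρ) = ρ h.
D = ρ h/(ρ_ref − ρ) = 2.68 × 3.22 km/(2.75 − 2.68) = 123 km.

123 km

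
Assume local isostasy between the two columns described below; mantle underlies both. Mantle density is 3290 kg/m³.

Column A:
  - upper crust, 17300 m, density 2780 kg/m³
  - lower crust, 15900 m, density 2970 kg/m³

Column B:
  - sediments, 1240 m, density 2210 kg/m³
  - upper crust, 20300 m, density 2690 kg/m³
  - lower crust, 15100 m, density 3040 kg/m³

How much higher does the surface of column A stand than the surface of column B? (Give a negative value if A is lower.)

For any compensation level in the mantle, the mantle terms cancel and isostasy reduces to e = (Σt_A − Σt_B) − (Σ(ρt)_A − Σ(ρt)_B) / ρ_m.
Σt_A = 33200 m; Σt_B = 36640 m; Σ(ρt)_A = 95317000; Σ(ρt)_B = 103251400 (in m·kg/m³).
e = (33200 − 36640) − (95317000 − 103251400) / 3290 = −1030 m.

−1030 m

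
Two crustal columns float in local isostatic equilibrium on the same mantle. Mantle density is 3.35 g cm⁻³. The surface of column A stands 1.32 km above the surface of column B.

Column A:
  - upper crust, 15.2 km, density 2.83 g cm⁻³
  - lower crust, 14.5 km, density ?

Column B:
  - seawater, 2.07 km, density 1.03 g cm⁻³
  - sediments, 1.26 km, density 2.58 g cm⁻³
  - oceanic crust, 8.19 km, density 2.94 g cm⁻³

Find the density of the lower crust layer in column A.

Take the compensation level at the base of the deeper column (depth z_c below the surface of column A) and equate Σ ρ_i t_i down to z_c; mantle fills any gap and the z_c terms cancel.
Column A: 15.2×2.83 + 14.5×ρ + (z_c − 29.7)×3.35
Column B: 1.32×0 + 2.07×1.03 + 1.26×2.58 + 8.19×2.94 + (z_c − 1.32 − 11.52)×3.35
The z_c×3.35 term appears on both sides and cancels. Collect the known terms of each column as K = Σ(ρt)_known − 3.35 × (depth of known layers): K_A = 43.016 − 3.35×29.7 = −56.479; K_B = 29.4615 − 3.35×(1.32 + 11.52) = −13.5525.
Balance: K_A + 14.5×ρ = K_B, so ρ = (K_B − K_A)/14.5 = 42.9265/14.5 = 2.96 g cm⁻³.

2.96 g cm⁻³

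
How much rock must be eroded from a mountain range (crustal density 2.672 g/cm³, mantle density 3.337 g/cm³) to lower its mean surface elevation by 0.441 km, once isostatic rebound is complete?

2.21 km

Net drop Δ = e − u = e − e ρ_c/ρ_m = e (ρ_m − ρ_c)/ρ_m.
e = Δ ρ_m/(ρ_m − ρ_c) = 0.441 km × 3.337/0.665 = 2.21 km.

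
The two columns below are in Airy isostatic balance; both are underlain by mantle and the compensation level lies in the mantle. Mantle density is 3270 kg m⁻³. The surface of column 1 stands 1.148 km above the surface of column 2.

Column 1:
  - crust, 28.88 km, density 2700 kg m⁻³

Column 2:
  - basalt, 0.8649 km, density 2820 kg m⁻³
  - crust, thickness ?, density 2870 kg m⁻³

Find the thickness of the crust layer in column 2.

30.8 km

Take the compensation level at the base of the deeper column (depth z_c below the surface of column 1) and equate Σ ρ_i t_i down to z_c; mantle fills any gap and the z_c terms cancel.
Column 1: 28.88×2700 + (z_c − 28.88)×3270
Column 2: 1.148×0 + 0.8649×2820 + x×2870 + (z_c − 1.148 − 0.8649 − x)×3270
The z_c×3270 term appears on both sides and cancels. Collect the known terms of each column as K = Σ(ρt)_known − 3270 × (depth of known layers): K_1 = 77976 − 3270×28.88 = −16461.6; K_2 = 2439.018 − 3270×(1.148 + 0.8649) = −4143.165.
Balance: K_1 = K_2 − x×(3270 − 2870), so x = (K_2 − K_1)/(3270 − 2870) = 12318.4/400 = 30.8 km.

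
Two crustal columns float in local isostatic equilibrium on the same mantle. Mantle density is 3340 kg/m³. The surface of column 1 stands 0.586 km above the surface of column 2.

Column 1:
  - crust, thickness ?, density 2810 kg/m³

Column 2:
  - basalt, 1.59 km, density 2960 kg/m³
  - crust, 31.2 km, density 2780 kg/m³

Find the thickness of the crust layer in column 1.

Take the compensation level at the base of the deeper column (depth z_c below the surface of column 1) and equate Σ ρ_i t_i down to z_c; mantle fills any gap and the z_c terms cancel.
Column 1: x×2810 + (z_c − 0 − x)×3340
Column 2: 0.586×0 + 1.59×2960 + 31.2×2780 + (z_c − 0.586 − 32.79)×3340
The z_c×3340 term appears on both sides and cancels. Collect the known terms of each column as K = Σ(ρt)_known − 3340 × (depth of known layers): K_1 = 0 − 3340×0 = 0; K_2 = 91442.4 − 3340×(0.586 + 32.79) = −20033.44.
Balance: K_1 − x×(3340 − 2810) = K_2, so x = (K_1 − K_2)/(3340 − 2810) = 20033.4/530 = 37.8 km.

37.8 km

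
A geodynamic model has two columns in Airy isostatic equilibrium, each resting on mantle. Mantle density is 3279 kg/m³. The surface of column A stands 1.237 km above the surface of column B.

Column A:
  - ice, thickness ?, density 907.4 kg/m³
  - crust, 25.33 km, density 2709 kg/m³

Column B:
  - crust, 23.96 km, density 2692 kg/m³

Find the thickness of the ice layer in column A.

1.55 km

Take the compensation level at the base of the deeper column (depth z_c below the surface of column A) and equate Σ ρ_i t_i down to z_c; mantle fills any gap and the z_c terms cancel.
Column A: x×907.4 + 25.33×2709 + (z_c − 25.33 − x)×3279
Column B: 1.237×0 + 23.96×2692 + (z_c − 1.237 − 23.96)×3279
The z_c×3279 term appears on both sides and cancels. Collect the known terms of each column as K = Σ(ρt)_known − 3279 × (depth of known layers): K_A = 68618.97 − 3279×25.33 = −14438.1; K_B = 64500.32 − 3279×(1.237 + 23.96) = −18120.643.
Balance: K_A − x×(3279 − 907.4) = K_B, so x = (K_A − K_B)/(3279 − 907.4) = 3682.54/2371.6 = 1.55 km.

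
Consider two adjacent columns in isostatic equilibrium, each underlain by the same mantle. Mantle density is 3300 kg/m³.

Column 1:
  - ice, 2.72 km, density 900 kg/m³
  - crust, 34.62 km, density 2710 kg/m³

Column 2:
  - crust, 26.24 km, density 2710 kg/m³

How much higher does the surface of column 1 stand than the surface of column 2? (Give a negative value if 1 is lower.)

For any compensation level in the mantle, the mantle terms cancel and isostasy reduces to e = (Σt_1 − Σt_2) − (Σ(ρt)_1 − Σ(ρt)_2) / ρ_m.
Σt_1 = 37.34 km; Σt_2 = 26.24 km; Σ(ρt)_1 = 96268.2; Σ(ρt)_2 = 71110.4 (in km·kg/m³).
e = (37.34 − 26.24) − (96268.2 − 71110.4) / 3300 = 3.48 km.

3.48 km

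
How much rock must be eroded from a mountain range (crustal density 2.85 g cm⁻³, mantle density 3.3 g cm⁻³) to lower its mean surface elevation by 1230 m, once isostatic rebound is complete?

9020 m

Net drop Δ = e − u = e − e ρ_c/ρ_m = e (ρ_m − ρ_c)/ρ_m.
e = Δ ρ_m/(ρ_m − ρ_c) = 1230 m × 3.3/0.45 = 9020 m.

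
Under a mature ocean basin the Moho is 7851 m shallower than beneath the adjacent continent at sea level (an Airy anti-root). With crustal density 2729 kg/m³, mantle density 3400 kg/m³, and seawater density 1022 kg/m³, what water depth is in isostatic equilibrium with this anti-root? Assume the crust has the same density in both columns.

Replacing a thickness d of crust by seawater at the top must be balanced by replacing crust with mantle at the base: d (ρ_c − ρ_w) = a (ρ_m − ρ_c).
d = a (ρ_m − ρ_c)/(ρ_c − ρ_w) = 7851 m × 671/1707 = 3090 m.

3090 m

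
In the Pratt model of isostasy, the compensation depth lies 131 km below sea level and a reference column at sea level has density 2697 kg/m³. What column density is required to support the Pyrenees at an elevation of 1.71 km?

Pratt balance: ρ_ref D = ρ (D + h).
ρ = ρ_ref D/(D + h) = 2697 × 131 km/(131 km + 1.71 km) = 2660 kg/m³.

2660 kg/m³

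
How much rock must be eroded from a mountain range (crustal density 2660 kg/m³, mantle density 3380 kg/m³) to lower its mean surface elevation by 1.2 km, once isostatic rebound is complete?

5.63 km

Net drop Δ = e − u = e − e ρ_c/ρ_m = e (ρ_m − ρ_c)/ρ_m.
e = Δ ρ_m/(ρ_m − ρ_c) = 1.2 km × 3380/720 = 5.63 km.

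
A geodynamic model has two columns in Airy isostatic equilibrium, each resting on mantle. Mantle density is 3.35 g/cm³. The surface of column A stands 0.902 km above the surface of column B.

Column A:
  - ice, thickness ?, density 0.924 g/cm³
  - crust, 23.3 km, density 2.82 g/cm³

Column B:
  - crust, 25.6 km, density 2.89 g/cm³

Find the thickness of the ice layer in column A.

Take the compensation level at the base of the deeper column (depth z_c below the surface of column A) and equate Σ ρ_i t_i down to z_c; mantle fills any gap and the z_c terms cancel.
Column A: x×0.924 + 23.3×2.82 + (z_c − 23.3 − x)×3.35
Column B: 0.902×0 + 25.6×2.89 + (z_c − 0.902 − 25.6)×3.35
The z_c×3.35 term appears on both sides and cancels. Collect the known terms of each column as K = Σ(ρt)_known − 3.35 × (depth of known layers): K_A = 65.706 − 3.35×23.3 = −12.349; K_B = 73.984 − 3.35×(0.902 + 25.6) = −14.7977.
Balance: K_A − x×(3.35 − 0.924) = K_B, so x = (K_A − K_B)/(3.35 − 0.924) = 2.4487/2.426 = 1.01 km.

1.01 km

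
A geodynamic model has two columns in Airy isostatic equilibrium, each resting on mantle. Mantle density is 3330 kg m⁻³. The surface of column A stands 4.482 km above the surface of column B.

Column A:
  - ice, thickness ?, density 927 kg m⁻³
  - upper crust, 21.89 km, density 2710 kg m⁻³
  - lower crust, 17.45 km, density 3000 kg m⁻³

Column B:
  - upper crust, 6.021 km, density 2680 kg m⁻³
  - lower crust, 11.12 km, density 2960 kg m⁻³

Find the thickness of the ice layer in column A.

Take the compensation level at the base of the deeper column (depth z_c below the surface of column A) and equate Σ ρ_i t_i down to z_c; mantle fills any gap and the z_c terms cancel.
Column A: x×927 + 21.89×2710 + 17.45×3000 + (z_c − 39.34 − x)×3330
Column B: 4.482×0 + 6.021×2680 + 11.12×2960 + (z_c − 4.482 − 17.141)×3330
The z_c×3330 term appears on both sides and cancels. Collect the known terms of each column as K = Σ(ρt)_known − 3330 × (depth of known layers): K_A = 111671.9 − 3330×39.34 = −19330.3; K_B = 49051.48 − 3330×(4.482 + 17.141) = −22953.11.
Balance: K_A − x×(3330 − 927) = K_B, so x = (K_A − K_B)/(3330 − 927) = 3622.81/2403 = 1.51 km.

1.51 km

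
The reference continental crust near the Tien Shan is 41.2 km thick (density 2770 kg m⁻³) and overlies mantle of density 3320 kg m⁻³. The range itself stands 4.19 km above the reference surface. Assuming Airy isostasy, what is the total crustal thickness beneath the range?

Root depth r = h ρ_c / (ρ_m − ρ_c) = 4.19 km × 2770 / 550 = 21.1 km.
Total thickness = T + h + r = 41.2 km + 4.19 km + 21.1 km = 66.5 km.

66.5 km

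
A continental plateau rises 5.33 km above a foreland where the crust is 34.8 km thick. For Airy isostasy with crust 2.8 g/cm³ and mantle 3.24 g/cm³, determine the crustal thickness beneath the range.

74 km

Root depth r = h ρ_c / (ρ_m − ρ_c) = 5.33 km × 2.8 / 0.44 = 33.92 km.
Total thickness = T + h + r = 34.8 km + 5.33 km + 33.92 km = 74 km.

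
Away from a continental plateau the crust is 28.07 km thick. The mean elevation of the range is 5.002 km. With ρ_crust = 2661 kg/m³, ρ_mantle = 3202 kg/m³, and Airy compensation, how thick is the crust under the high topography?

57.7 km

Root depth r = h ρ_c / (ρ_m − ρ_c) = 5.002 km × 2661 / 541 = 24.6 km.
Total thickness = T + h + r = 28.07 km + 5.002 km + 24.6 km = 57.7 km.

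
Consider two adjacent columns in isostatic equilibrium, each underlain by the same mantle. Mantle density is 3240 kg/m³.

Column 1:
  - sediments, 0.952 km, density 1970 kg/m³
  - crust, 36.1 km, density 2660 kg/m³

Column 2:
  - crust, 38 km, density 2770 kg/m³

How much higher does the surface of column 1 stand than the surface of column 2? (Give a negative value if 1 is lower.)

1.32 km

For any compensation level in the mantle, the mantle terms cancel and isostasy reduces to e = (Σt_1 − Σt_2) − (Σ(ρt)_1 − Σ(ρt)_2) / ρ_m.
Σt_1 = 37.052 km; Σt_2 = 38 km; Σ(ρt)_1 = 97901.44; Σ(ρt)_2 = 105260 (in km·kg/m³).
e = (37.052 − 38) − (97901.44 − 105260) / 3240 = 1.32 km.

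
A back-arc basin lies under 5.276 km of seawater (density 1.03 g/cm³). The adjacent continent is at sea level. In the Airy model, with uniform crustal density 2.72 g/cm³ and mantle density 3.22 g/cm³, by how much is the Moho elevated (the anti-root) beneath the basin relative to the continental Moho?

By Archimedes' principle applied to the lithosphere: replacing crust with seawater at the top is compensated by replacing crust with mantle at the base: d (ρ_c − ρ_w) = a (ρ_m − ρ_c).
a = d (ρ_c − ρ_w)/(ρ_m − ρ_c) = 5.276 km × 1.69/0.5 = 17.8 km.

17.8 km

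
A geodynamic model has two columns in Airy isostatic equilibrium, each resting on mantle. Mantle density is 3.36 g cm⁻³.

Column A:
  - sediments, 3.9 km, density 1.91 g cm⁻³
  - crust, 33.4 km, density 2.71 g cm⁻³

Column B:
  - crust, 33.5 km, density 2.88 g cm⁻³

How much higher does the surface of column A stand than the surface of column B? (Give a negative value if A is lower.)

3.36 km

For any compensation level in the mantle, the mantle terms cancel and isostasy reduces to e = (Σt_A − Σt_B) − (Σ(ρt)_A − Σ(ρt)_B) / ρ_m.
Σt_A = 37.3 km; Σt_B = 33.5 km; Σ(ρt)_A = 97.963; Σ(ρt)_B = 96.48 (in km·g cm⁻³).
e = (37.3 − 33.5) − (97.963 − 96.48) / 3.36 = 3.36 km.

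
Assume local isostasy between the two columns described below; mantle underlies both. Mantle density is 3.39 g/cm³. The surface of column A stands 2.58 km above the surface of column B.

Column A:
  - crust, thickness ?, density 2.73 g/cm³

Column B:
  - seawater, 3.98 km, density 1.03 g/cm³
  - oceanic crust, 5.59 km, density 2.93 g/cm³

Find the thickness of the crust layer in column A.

31.4 km

Take the compensation level at the base of the deeper column (depth z_c below the surface of column A) and equate Σ ρ_i t_i down to z_c; mantle fills any gap and the z_c terms cancel.
Column A: x×2.73 + (z_c − 0 − x)×3.39
Column B: 2.58×0 + 3.98×1.03 + 5.59×2.93 + (z_c − 2.58 − 9.57)×3.39
The z_c×3.39 term appears on both sides and cancels. Collect the known terms of each column as K = Σ(ρt)_known − 3.39 × (depth of known layers): K_A = 0 − 3.39×0 = 0; K_B = 20.4781 − 3.39×(2.58 + 9.57) = −20.7104.
Balance: K_A − x×(3.39 − 2.73) = K_B, so x = (K_A − K_B)/(3.39 − 2.73) = 20.7104/0.66 = 31.4 km.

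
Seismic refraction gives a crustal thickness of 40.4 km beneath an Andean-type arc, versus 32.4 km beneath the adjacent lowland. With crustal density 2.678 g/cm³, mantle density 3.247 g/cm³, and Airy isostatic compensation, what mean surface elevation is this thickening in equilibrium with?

1.4 km

Excess crust Δ = 40.4 km − 32.4 km = 8 km, split between elevation h and root r with h + r = Δ.
Airy balance ρ_c h = (ρ_m − ρ_c) r gives r = h ρ_c/(ρ_m − ρ_c), so h (1 + ρ_c/(ρ_m − ρ_c)) = Δ, i.e. h = Δ (ρ_m − ρ_c)/ρ_m.
h = 8 km × 0.569/3.247 = 1.4 km.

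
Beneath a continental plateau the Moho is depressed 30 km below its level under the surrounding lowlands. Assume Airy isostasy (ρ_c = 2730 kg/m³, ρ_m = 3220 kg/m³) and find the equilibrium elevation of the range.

Isostatic balance requires: ρ_c h = (ρ_m − ρ_c) r.
h = r (ρ_m − ρ_c) / ρ_c = 30 km × (3220 − 2730) / 2730 = 5.38 km.

5.38 km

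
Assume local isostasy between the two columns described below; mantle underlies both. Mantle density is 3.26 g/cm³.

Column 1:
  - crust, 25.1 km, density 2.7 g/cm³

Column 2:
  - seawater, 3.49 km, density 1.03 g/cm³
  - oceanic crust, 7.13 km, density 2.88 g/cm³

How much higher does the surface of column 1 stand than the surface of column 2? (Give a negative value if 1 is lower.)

1.09 km

For any compensation level in the mantle, the mantle terms cancel and isostasy reduces to e = (Σt_1 − Σt_2) − (Σ(ρt)_1 − Σ(ρt)_2) / ρ_m.
Σt_1 = 25.1 km; Σt_2 = 10.62 km; Σ(ρt)_1 = 67.77; Σ(ρt)_2 = 24.1291 (in km·g/cm³).
e = (25.1 − 10.62) − (67.77 − 24.1291) / 3.26 = 1.09 km.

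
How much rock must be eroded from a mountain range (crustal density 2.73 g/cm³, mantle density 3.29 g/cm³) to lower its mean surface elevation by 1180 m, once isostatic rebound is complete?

Net drop Δ = e − u = e − e ρ_c/ρ_m = e (ρ_m − ρ_c)/ρ_m.
e = Δ ρ_m/(ρ_m − ρ_c) = 1180 m × 3.29/0.56 = 6930 m.

6930 m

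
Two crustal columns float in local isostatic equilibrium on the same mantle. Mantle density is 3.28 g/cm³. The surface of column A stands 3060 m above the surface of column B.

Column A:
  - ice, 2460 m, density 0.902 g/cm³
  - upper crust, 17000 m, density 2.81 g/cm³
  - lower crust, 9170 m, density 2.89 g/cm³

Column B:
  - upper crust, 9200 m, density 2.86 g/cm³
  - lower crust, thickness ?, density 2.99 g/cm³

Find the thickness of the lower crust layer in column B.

12100 m

Take the compensation level at the base of the deeper column (depth z_c below the surface of column A) and equate Σ ρ_i t_i down to z_c; mantle fills any gap and the z_c terms cancel.
Column A: 2460×0.902 + 17000×2.81 + 9170×2.89 + (z_c − 28630)×3.28
Column B: 3060×0 + 9200×2.86 + x×2.99 + (z_c − 3060 − 9200 − x)×3.28
The z_c×3.28 term appears on both sides and cancels. Collect the known terms of each column as K = Σ(ρt)_known − 3.28 × (depth of known layers): K_A = 76490.22 − 3.28×28630 = −17416.18; K_B = 26312 − 3.28×(3060 + 9200) = −13900.8.
Balance: K_A = K_B − x×(3.28 − 2.99), so x = (K_B − K_A)/(3.28 − 2.99) = 3515.38/0.29 = 12100 m.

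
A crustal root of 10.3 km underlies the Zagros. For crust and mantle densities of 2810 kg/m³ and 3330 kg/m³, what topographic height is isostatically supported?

Equating mass per unit area of the two columns: ρ_c h = (ρ_m − ρ_c) r.
h = r (ρ_m − ρ_c) / ρ_c = 10.3 km × (3330 − 2810) / 2810 = 1.91 km.

1.91 km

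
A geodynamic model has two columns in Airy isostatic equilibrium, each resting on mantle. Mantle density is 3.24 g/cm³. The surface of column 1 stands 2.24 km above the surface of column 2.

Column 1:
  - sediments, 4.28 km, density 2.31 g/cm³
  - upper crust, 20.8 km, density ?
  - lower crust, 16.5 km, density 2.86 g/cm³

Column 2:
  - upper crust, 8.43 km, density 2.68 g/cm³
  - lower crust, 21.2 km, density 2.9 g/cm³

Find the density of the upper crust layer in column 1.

Take the compensation level at the base of the deeper column (depth z_c below the surface of column 1) and equate Σ ρ_i t_i down to z_c; mantle fills any gap and the z_c terms cancel.
Column 1: 4.28×2.31 + 20.8×ρ + 16.5×2.86 + (z_c − 41.58)×3.24
Column 2: 2.24×0 + 8.43×2.68 + 21.2×2.9 + (z_c − 2.24 − 29.63)×3.24
The z_c×3.24 term appears on both sides and cancels. Collect the known terms of each column as K = Σ(ρt)_known − 3.24 × (depth of known layers): K_1 = 57.0768 − 3.24×41.58 = −77.6424; K_2 = 84.0724 − 3.24×(2.24 + 29.63) = −19.1864.
Balance: K_1 + 20.8×ρ = K_2, so ρ = (K_2 − K_1)/20.8 = 58.456/20.8 = 2.81 g/cm³.

2.81 g/cm³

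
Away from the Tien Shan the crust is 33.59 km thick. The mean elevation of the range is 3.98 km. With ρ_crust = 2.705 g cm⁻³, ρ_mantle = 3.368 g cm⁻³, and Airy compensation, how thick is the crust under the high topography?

53.8 km

Root depth r = h ρ_c / (ρ_m − ρ_c) = 3.98 km × 2.705 / 0.663 = 16.24 km.
Total thickness = T + h + r = 33.59 km + 3.98 km + 16.24 km = 53.8 km.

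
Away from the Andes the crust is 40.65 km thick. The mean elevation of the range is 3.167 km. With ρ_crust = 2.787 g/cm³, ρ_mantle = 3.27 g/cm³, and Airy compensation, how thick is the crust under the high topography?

62.1 km

Root depth r = h ρ_c / (ρ_m − ρ_c) = 3.167 km × 2.787 / 0.483 = 18.27 km.
Total thickness = T + h + r = 40.65 km + 3.167 km + 18.27 km = 62.1 km.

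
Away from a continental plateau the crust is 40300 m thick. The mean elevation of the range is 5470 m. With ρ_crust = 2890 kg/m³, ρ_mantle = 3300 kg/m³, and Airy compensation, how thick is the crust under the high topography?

Root depth r = h ρ_c / (ρ_m − ρ_c) = 5470 m × 2890 / 410 = 38560 m.
Total thickness = T + h + r = 40300 m + 5470 m + 38560 m = 84300 m.

84300 m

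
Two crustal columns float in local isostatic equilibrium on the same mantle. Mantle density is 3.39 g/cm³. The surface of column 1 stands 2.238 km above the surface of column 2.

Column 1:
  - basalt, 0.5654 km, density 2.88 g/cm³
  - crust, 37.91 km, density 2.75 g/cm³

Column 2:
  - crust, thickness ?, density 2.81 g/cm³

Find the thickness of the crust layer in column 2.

29.2 km

Take the compensation level at the base of the deeper column (depth z_c below the surface of column 1) and equate Σ ρ_i t_i down to z_c; mantle fills any gap and the z_c terms cancel.
Column 1: 0.5654×2.88 + 37.91×2.75 + (z_c − 38.4754)×3.39
Column 2: 2.238×0 + x×2.81 + (z_c − 2.238 − 0 − x)×3.39
The z_c×3.39 term appears on both sides and cancels. Collect the known terms of each column as K = Σ(ρt)_known − 3.39 × (depth of known layers): K_1 = 105.880852 − 3.39×38.4754 = −24.550754; K_2 = 0 − 3.39×(2.238 + 0) = −7.58682.
Balance: K_1 = K_2 − x×(3.39 − 2.81), so x = (K_2 − K_1)/(3.39 − 2.81) = 16.9639/0.58 = 29.2 km.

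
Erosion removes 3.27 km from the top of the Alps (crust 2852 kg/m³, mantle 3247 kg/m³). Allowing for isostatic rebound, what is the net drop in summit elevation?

0.398 km

Rebound u = e ρ_c/ρ_m = 3.27 km × 2852/3247 = 2.872 km.
Net surface drop = e − u = 3.27 km − 2.872 km = e (ρ_m − ρ_c)/ρ_m = 0.398 km.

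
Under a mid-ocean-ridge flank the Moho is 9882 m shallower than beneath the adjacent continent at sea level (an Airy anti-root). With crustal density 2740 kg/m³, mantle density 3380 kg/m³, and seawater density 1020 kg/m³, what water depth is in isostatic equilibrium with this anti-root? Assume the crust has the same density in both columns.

3680 m

Replacing a thickness d of crust by seawater at the top must be balanced by replacing crust with mantle at the base: d (ρ_c − ρ_w) = a (ρ_m − ρ_c).
d = a (ρ_m − ρ_c)/(ρ_c − ρ_w) = 9882 m × 640/1720 = 3680 m.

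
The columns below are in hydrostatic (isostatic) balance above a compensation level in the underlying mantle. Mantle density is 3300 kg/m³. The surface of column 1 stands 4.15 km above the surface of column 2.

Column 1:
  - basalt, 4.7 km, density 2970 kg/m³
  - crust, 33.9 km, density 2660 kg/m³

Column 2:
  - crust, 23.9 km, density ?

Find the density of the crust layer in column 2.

Take the compensation level at the base of the deeper column (depth z_c below the surface of column 1) and equate Σ ρ_i t_i down to z_c; mantle fills any gap and the z_c terms cancel.
Column 1: 4.7×2970 + 33.9×2660 + (z_c − 38.6)×3300
Column 2: 4.15×0 + 23.9×ρ + (z_c − 4.15 − 23.9)×3300
The z_c×3300 term appears on both sides and cancels. Collect the known terms of each column as K = Σ(ρt)_known − 3300 × (depth of known layers): K_1 = 104133 − 3300×38.6 = −23247; K_2 = 0 − 3300×(4.15 + 23.9) = −92565.
Balance: K_1 = K_2 + 23.9×ρ, so ρ = (K_1 − K_2)/23.9 = 69318/23.9 = 2900 kg/m³.

2900 kg/m³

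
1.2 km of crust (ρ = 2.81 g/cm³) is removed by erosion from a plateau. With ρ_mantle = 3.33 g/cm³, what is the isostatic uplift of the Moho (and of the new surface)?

Unloading: uplift u = e ρ_c/ρ_m = 1.2 km × 2.81/3.33 = 1.01 km.

1.01 km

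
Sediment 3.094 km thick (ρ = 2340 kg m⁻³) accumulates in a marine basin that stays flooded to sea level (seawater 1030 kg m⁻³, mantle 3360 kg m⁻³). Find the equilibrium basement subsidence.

Submarine loading: the sediment displaces seawater, and the subsidence is in turn flooded, so s (ρ_m − ρ_w) = t (ρ_sed − ρ_w).
s = 3.094 km × (2340 − 1030) / (3360 − 1030) = 1.74 km.

1.74 km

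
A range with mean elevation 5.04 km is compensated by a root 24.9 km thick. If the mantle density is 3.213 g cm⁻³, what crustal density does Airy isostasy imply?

2.67 g cm⁻³

ρ_c h = (ρ_m − ρ_c) r → ρ_c (h + r) = ρ_m r → ρ_c = ρ_m r / (h + r).
ρ_c = 3.213 × 24.9 km / (5.04 km + 24.9 km) = 2.67 g cm⁻³.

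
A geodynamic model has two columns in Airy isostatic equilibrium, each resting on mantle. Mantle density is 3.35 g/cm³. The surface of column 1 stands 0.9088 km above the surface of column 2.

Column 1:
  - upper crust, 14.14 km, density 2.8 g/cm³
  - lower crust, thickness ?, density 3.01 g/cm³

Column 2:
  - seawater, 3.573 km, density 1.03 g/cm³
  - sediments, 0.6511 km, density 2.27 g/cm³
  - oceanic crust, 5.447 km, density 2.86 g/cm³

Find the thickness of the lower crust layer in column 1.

Take the compensation level at the base of the deeper column (depth z_c below the surface of column 1) and equate Σ ρ_i t_i down to z_c; mantle fills any gap and the z_c terms cancel.
Column 1: 14.14×2.8 + x×3.01 + (z_c − 14.14 − x)×3.35
Column 2: 0.9088×0 + 3.573×1.03 + 0.6511×2.27 + 5.447×2.86 + (z_c − 0.9088 − 9.6711)×3.35
The z_c×3.35 term appears on both sides and cancels. Collect the known terms of each column as K = Σ(ρt)_known − 3.35 × (depth of known layers): K_1 = 39.592 − 3.35×14.14 = −7.777; K_2 = 20.736607 − 3.35×(0.9088 + 9.6711) = −14.706058.
Balance: K_1 − x×(3.35 − 3.01) = K_2, so x = (K_1 − K_2)/(3.35 − 3.01) = 6.92906/0.34 = 20.4 km.

20.4 km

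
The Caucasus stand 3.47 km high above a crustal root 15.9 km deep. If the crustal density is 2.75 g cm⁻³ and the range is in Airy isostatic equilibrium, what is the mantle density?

Airy balance: ρ_c h = (ρ_m − ρ_c) r → ρ_m = ρ_c (1 + h/r).
ρ_m = 2.75 × (1 + 3.47 km/15.9 km) = 3.35 g cm⁻³.

3.35 g cm⁻³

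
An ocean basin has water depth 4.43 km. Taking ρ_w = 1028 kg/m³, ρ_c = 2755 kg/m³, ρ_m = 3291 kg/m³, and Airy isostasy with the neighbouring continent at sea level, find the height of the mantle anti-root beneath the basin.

14.3 km

For local isostatic compensation: replacing crust with seawater at the top is compensated by replacing crust with mantle at the base: d (ρ_c − ρ_w) = a (ρ_m − ρ_c).
a = d (ρ_c − ρ_w)/(ρ_m − ρ_c) = 4.43 km × 1727/536 = 14.3 km.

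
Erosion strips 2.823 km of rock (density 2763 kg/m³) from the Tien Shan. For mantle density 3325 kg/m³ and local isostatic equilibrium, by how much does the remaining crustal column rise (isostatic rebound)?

Unloading: uplift u = e ρ_c/ρ_m = 2.823 km × 2763/3325 = 2.35 km.

2.35 km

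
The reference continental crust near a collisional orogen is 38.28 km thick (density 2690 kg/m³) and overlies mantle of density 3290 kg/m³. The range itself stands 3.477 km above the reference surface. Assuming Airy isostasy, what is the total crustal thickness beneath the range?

Root depth r = h ρ_c / (ρ_m − ρ_c) = 3.477 km × 2690 / 600 = 15.59 km.
Total thickness = T + h + r = 38.28 km + 3.477 km + 15.59 km = 57.3 km.

57.3 km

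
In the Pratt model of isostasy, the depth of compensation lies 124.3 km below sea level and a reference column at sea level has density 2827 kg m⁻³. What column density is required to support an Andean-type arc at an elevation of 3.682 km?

2750 kg m⁻³

Pratt balance: ρ_ref D = ρ (D + h).
ρ = ρ_ref D/(D + h) = 2827 × 124.3 km/(124.3 km + 3.682 km) = 2750 kg m⁻³.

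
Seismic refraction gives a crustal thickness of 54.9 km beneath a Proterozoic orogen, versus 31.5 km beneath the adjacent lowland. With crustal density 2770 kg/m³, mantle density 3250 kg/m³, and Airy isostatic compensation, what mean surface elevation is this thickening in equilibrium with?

3.46 km

Excess crust Δ = 54.9 km − 31.5 km = 23.4 km, split between elevation h and root r with h + r = Δ.
Airy balance ρ_c h = (ρ_m − ρ_c) r gives r = h ρ_c/(ρ_m − ρ_c), so h (1 + ρ_c/(ρ_m − ρ_c)) = Δ, i.e. h = Δ (ρ_m − ρ_c)/ρ_m.
h = 23.4 km × 480/3250 = 3.46 km.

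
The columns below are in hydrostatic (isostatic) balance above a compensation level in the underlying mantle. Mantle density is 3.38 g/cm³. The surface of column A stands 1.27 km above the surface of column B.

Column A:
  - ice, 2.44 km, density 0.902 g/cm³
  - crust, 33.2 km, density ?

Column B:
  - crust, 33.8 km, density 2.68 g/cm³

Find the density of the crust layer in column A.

Take the compensation level at the base of the deeper column (depth z_c below the surface of column A) and equate Σ ρ_i t_i down to z_c; mantle fills any gap and the z_c terms cancel.
Column A: 2.44×0.902 + 33.2×ρ + (z_c − 35.64)×3.38
Column B: 1.27×0 + 33.8×2.68 + (z_c − 1.27 − 33.8)×3.38
The z_c×3.38 term appears on both sides and cancels. Collect the known terms of each column as K = Σ(ρt)_known − 3.38 × (depth of known layers): K_A = 2.20088 − 3.38×35.64 = −118.26232; K_B = 90.584 − 3.38×(1.27 + 33.8) = −27.9526.
Balance: K_A + 33.2×ρ = K_B, so ρ = (K_B − K_A)/33.2 = 90.3097/33.2 = 2.72 g/cm³.

2.72 g/cm³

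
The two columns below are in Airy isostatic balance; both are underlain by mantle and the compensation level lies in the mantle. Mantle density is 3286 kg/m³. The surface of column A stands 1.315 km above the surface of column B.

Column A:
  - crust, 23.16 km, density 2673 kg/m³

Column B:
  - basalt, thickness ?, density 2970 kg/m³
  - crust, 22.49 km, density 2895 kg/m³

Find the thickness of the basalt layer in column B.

3.43 km

Take the compensation level at the base of the deeper column (depth z_c below the surface of column A) and equate Σ ρ_i t_i down to z_c; mantle fills any gap and the z_c terms cancel.
Column A: 23.16×2673 + (z_c − 23.16)×3286
Column B: 1.315×0 + x×2970 + 22.49×2895 + (z_c − 1.315 − 22.49 − x)×3286
The z_c×3286 term appears on both sides and cancels. Collect the known terms of each column as K = Σ(ρt)_known − 3286 × (depth of known layers): K_A = 61906.68 − 3286×23.16 = −14197.08; K_B = 65108.55 − 3286×(1.315 + 22.49) = −13114.68.
Balance: K_A = K_B − x×(3286 − 2970), so x = (K_B − K_A)/(3286 − 2970) = 1082.4/316 = 3.43 km.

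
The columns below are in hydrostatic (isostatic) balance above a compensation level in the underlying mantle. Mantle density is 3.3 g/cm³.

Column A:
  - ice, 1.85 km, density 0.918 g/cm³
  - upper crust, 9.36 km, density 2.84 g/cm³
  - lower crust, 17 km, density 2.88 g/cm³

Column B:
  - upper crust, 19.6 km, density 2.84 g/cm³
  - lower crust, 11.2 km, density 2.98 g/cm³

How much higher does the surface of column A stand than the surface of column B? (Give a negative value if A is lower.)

0.986 km

For any compensation level in the mantle, the mantle terms cancel and isostasy reduces to e = (Σt_A − Σt_B) − (Σ(ρt)_A − Σ(ρt)_B) / ρ_m.
Σt_A = 28.21 km; Σt_B = 30.8 km; Σ(ρt)_A = 77.2407; Σ(ρt)_B = 89.04 (in km·g/cm³).
e = (28.21 − 30.8) − (77.2407 − 89.04) / 3.3 = 0.986 km.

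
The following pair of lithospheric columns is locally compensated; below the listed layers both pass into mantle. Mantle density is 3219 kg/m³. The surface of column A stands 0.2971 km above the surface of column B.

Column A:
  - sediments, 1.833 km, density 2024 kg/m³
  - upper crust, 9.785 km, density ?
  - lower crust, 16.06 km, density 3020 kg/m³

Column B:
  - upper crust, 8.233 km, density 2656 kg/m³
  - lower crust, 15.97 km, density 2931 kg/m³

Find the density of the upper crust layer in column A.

2730 kg/m³

Take the compensation level at the base of the deeper column (depth z_c below the surface of column A) and equate Σ ρ_i t_i down to z_c; mantle fills any gap and the z_c terms cancel.
Column A: 1.833×2024 + 9.785×ρ + 16.06×3020 + (z_c − 27.678)×3219
Column B: 0.2971×0 + 8.233×2656 + 15.97×2931 + (z_c − 0.2971 − 24.203)×3219
The z_c×3219 term appears on both sides and cancels. Collect the known terms of each column as K = Σ(ρt)_known − 3219 × (depth of known layers): K_A = 52211.192 − 3219×27.678 = −36884.29; K_B = 68674.918 − 3219×(0.2971 + 24.203) = −10190.9039.
Balance: K_A + 9.785×ρ = K_B, so ρ = (K_B − K_A)/9.785 = 26693.4/9.785 = 2730 kg/m³.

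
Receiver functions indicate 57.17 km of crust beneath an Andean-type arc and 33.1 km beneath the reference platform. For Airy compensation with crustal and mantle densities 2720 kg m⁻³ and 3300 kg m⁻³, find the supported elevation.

Excess crust Δ = 57.17 km − 33.1 km = 24.07 km, split between elevation h and root r with h + r = Δ.
Airy balance ρ_c h = (ρ_m − ρ_c) r gives r = h ρ_c/(ρ_m − ρ_c), so h (1 + ρ_c/(ρ_m − ρ_c)) = Δ, i.e. h = Δ (ρ_m − ρ_c)/ρ_m.
h = 24.07 km × 580/3300 = 4.23 km.

4.23 km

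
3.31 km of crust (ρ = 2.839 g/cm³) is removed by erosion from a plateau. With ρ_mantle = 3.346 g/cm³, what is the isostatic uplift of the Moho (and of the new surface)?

2.81 km

Unloading: uplift u = e ρ_c/ρ_m = 3.31 km × 2.839/3.346 = 2.81 km.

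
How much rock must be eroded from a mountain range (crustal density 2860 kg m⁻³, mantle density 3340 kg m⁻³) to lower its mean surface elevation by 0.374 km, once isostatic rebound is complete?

Net drop Δ = e − u = e − e ρ_c/ρ_m = e (ρ_m − ρ_c)/ρ_m.
e = Δ ρ_m/(ρ_m − ρ_c) = 0.374 km × 3340/480 = 2.6 km.

2.6 km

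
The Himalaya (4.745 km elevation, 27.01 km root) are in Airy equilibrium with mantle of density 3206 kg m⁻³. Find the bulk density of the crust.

ρ_c h = (ρ_m − ρ_c) r → ρ_c (h + r) = ρ_m r → ρ_c = ρ_m r / (h + r).
ρ_c = 3206 × 27.01 km / (4.745 km + 27.01 km) = 2730 kg m⁻³.

2730 kg m⁻³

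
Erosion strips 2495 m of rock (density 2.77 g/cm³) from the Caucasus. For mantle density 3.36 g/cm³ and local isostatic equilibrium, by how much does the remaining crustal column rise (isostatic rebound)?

Unloading: uplift u = e ρ_c/ρ_m = 2495 m × 2.77/3.36 = 2060 m.

2060 m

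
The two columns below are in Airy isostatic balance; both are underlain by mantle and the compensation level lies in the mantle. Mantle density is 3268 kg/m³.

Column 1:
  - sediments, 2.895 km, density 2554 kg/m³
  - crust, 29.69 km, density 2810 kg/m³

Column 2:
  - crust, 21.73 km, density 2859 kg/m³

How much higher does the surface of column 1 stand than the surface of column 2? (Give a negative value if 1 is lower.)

For any compensation level in the mantle, the mantle terms cancel and isostasy reduces to e = (Σt_1 − Σt_2) − (Σ(ρt)_1 − Σ(ρt)_2) / ρ_m.
Σt_1 = 32.585 km; Σt_2 = 21.73 km; Σ(ρt)_1 = 90822.73; Σ(ρt)_2 = 62126.07 (in km·kg/m³).
e = (32.585 − 21.73) − (90822.73 − 62126.07) / 3268 = 2.07 km.

2.07 km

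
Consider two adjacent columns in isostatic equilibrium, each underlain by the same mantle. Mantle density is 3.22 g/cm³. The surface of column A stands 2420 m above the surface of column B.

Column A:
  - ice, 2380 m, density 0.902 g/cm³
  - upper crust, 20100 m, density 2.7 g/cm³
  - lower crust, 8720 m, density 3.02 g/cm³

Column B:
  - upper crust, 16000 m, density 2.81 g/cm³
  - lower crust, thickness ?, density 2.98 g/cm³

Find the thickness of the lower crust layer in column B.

14000 m

Take the compensation level at the base of the deeper column (depth z_c below the surface of column A) and equate Σ ρ_i t_i down to z_c; mantle fills any gap and the z_c terms cancel.
Column A: 2380×0.902 + 20100×2.7 + 8720×3.02 + (z_c − 31200)×3.22
Column B: 2420×0 + 16000×2.81 + x×2.98 + (z_c − 2420 − 16000 − x)×3.22
The z_c×3.22 term appears on both sides and cancels. Collect the known terms of each column as K = Σ(ρt)_known − 3.22 × (depth of known layers): K_A = 82751.16 − 3.22×31200 = −17712.84; K_B = 44960 − 3.22×(2420 + 16000) = −14352.4.
Balance: K_A = K_B − x×(3.22 − 2.98), so x = (K_B − K_A)/(3.22 − 2.98) = 3360.44/0.24 = 14000 m.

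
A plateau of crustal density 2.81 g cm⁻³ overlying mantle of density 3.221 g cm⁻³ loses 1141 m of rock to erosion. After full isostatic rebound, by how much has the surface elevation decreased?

146 m

Rebound u = e ρ_c/ρ_m = 1141 m × 2.81/3.221 = 995.4 m.
Net surface drop = e − u = 1141 m − 995.4 m = e (ρ_m − ρ_c)/ρ_m = 146 m.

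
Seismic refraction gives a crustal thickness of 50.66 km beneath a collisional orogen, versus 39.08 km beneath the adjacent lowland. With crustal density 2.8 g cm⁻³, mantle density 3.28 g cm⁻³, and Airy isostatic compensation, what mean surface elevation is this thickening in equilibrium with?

1.69 km

Excess crust Δ = 50.66 km − 39.08 km = 11.58 km, split between elevation h and root r with h + r = Δ.
Airy balance ρ_c h = (ρ_m − ρ_c) r gives r = h ρ_c/(ρ_m − ρ_c), so h (1 + ρ_c/(ρ_m − ρ_c)) = Δ, i.e. h = Δ (ρ_m − ρ_c)/ρ_m.
h = 11.58 km × 0.48/3.28 = 1.69 km.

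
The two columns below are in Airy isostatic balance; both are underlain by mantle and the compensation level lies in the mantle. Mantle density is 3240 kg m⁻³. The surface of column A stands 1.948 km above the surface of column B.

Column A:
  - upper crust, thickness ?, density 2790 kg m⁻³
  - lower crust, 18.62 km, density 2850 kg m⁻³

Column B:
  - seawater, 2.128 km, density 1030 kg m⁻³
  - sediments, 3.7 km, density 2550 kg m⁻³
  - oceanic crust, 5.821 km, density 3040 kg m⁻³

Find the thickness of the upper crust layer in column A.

Take the compensation level at the base of the deeper column (depth z_c below the surface of column A) and equate Σ ρ_i t_i down to z_c; mantle fills any gap and the z_c terms cancel.
Column A: x×2790 + 18.62×2850 + (z_c − 18.62 − x)×3240
Column B: 1.948×0 + 2.128×1030 + 3.7×2550 + 5.821×3040 + (z_c − 1.948 − 11.649)×3240
The z_c×3240 term appears on both sides and cancels. Collect the known terms of each column as K = Σ(ρt)_known − 3240 × (depth of known layers): K_A = 53067 − 3240×18.62 = −7261.8; K_B = 29322.68 − 3240×(1.948 + 11.649) = −14731.6.
Balance: K_A − x×(3240 − 2790) = K_B, so x = (K_A − K_B)/(3240 − 2790) = 7469.8/450 = 16.6 km.

16.6 km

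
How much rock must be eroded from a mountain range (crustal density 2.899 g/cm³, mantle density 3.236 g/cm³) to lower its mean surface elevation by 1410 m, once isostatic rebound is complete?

13500 m

Net drop Δ = e − u = e − e ρ_c/ρ_m = e (ρ_m − ρ_c)/ρ_m.
e = Δ ρ_m/(ρ_m − ρ_c) = 1410 m × 3.236/0.337 = 13500 m.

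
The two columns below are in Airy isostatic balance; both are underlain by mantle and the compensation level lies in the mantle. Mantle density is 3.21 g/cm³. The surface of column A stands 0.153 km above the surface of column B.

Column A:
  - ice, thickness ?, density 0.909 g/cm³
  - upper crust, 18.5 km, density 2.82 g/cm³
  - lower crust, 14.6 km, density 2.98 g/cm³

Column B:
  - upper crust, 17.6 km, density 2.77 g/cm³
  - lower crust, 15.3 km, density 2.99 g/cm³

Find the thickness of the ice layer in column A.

0.447 km

Take the compensation level at the base of the deeper column (depth z_c below the surface of column A) and equate Σ ρ_i t_i down to z_c; mantle fills any gap and the z_c terms cancel.
Column A: x×0.909 + 18.5×2.82 + 14.6×2.98 + (z_c − 33.1 − x)×3.21
Column B: 0.153×0 + 17.6×2.77 + 15.3×2.99 + (z_c − 0.153 − 32.9)×3.21
The z_c×3.21 term appears on both sides and cancels. Collect the known terms of each column as K = Σ(ρt)_known − 3.21 × (depth of known layers): K_A = 95.678 − 3.21×33.1 = −10.573; K_B = 94.499 − 3.21×(0.153 + 32.9) = −11.60113.
Balance: K_A − x×(3.21 − 0.909) = K_B, so x = (K_A − K_B)/(3.21 − 0.909) = 1.02813/2.301 = 0.447 km.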